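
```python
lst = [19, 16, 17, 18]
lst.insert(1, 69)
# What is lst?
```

[19, 69, 16, 17, 18]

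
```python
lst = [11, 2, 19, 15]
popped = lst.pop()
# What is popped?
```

15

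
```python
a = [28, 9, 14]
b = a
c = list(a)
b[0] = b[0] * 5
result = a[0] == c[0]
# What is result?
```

After line 1: a = [28, 9, 14]
After line 2 (b = a, alias): a = [28, 9, 14], b = [28, 9, 14]
After line 3 (c = list(a) is a copy, new object): c = [28, 9, 14]
After line 4 (b[0] = 28 * 5 = 140; mutates shared a/b): a = b = [140, 9, 14], c = [28, 9, 14]
After line 5 (a[0] = 140, c[0] = 28; result = False)

False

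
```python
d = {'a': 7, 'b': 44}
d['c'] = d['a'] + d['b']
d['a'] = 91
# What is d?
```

After line 1: d = {'a': 7, 'b': 44}
After line 2 (d['c'] = 7 + 44): d = {'a': 7, 'b': 44, 'c': 51}
After line 3: d = {'a': 91, 'b': 44, 'c': 51}

{'a': 91, 'b': 44, 'c': 51}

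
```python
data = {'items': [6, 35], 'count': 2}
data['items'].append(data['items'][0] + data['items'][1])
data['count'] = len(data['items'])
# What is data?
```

After line 1: data = {'items': [6, 35], 'count': 2}
After line 2 (append 6 + 35 = 41): data = {'items': [6, 35, 41], 'count': 2}
After line 3 (count = len(items) = 3): data = {'items': [6, 35, 41], 'count': 3}

{'items': [6, 35, 41], 'count': 3}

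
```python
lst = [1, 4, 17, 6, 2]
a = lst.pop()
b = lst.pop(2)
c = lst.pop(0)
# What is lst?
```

After line 1: lst = [1, 4, 17, 6, 2]
After line 2 (pop() -> a = 2): lst = [1, 4, 17, 6]
After line 3 (pop(2) -> b = 17): lst = [1, 4, 6]
After line 4 (pop(0) -> c = 1): lst = [4, 6]

[4, 6]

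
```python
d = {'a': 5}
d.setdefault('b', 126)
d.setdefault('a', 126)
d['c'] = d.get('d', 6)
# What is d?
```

After line 1: d = {'a': 5}
After line 2 (setdefault adds 'b'=126): d = {'a': 5, 'b': 126}
After line 3 (setdefault 'a' no-op, already exists): d = {'a': 5, 'b': 126}
After line 4 (get('d', 6) returns default since 'd' not in d): d = {'a': 5, 'b': 126, 'c': 6}

{'a': 5, 'b': 126, 'c': 6}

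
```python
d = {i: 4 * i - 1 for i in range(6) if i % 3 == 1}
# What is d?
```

{1: 3, 4: 15}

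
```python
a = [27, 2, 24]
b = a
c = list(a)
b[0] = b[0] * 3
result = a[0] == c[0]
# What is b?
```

After line 1: a = [27, 2, 24]
After line 2 (b = a, alias): a = [27, 2, 24], b = [27, 2, 24]
After line 3 (c = list(a) is a copy, new object): c = [27, 2, 24]
After line 4 (b[0] = 27 * 3 = 81; mutates shared a/b): a = b = [81, 2, 24], c = [27, 2, 24]
After line 5 (a[0] = 81, c[0] = 27; result = False)

[81, 2, 24]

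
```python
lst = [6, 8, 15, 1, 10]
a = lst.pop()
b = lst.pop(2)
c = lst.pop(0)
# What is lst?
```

After line 1: lst = [6, 8, 15, 1, 10]
After line 2 (pop() -> a = 10): lst = [6, 8, 15, 1]
After line 3 (pop(2) -> b = 15): lst = [6, 8, 1]
After line 4 (pop(0) -> c = 6): lst = [8, 1]

[8, 1]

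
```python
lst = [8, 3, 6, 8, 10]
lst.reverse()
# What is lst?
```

[10, 8, 6, 3, 8]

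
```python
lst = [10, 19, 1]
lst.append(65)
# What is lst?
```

[10, 19, 1, 65]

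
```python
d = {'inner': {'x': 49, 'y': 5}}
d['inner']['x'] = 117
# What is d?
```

After line 1: d = {'inner': {'x': 49, 'y': 5}}
After line 2 (inner x overwritten): d = {'inner': {'x': 117, 'y': 5}}

{'inner': {'x': 117, 'y': 5}}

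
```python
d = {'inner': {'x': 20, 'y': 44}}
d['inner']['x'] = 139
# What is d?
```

After line 1: d = {'inner': {'x': 20, 'y': 44}}
After line 2 (inner x overwritten): d = {'inner': {'x': 139, 'y': 44}}

{'inner': {'x': 139, 'y': 44}}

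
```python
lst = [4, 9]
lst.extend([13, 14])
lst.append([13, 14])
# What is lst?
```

After line 1: lst = [4, 9]
After line 2 (extend unpacks [13, 14]): lst = [4, 9, 13, 14]
After line 3 (append adds [13, 14] as single element): lst = [4, 9, 13, 14, [13, 14]]

[4, 9, 13, 14, [13, 14]]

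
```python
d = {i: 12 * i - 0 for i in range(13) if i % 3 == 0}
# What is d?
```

{0: 0, 3: 36, 6: 72, 9: 108, 12: 144}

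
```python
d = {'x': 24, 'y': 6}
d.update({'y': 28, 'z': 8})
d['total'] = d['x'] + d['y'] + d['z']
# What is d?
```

After line 1: d = {'x': 24, 'y': 6}
After line 2 (y overwritten, z added): d = {'x': 24, 'y': 28, 'z': 8}
After line 3 (total = 24 + 28 + 8 = 60): d = {'x': 24, 'y': 28, 'z': 8, 'total': 60}

{'x': 24, 'y': 28, 'z': 8, 'total': 60}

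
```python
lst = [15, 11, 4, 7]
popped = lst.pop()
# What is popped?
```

7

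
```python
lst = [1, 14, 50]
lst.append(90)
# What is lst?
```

[1, 14, 50, 90]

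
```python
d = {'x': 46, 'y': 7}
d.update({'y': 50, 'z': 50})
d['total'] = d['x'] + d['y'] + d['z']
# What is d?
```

After line 1: d = {'x': 46, 'y': 7}
After line 2 (y overwritten, z added): d = {'x': 46, 'y': 50, 'z': 50}
After line 3 (total = 46 + 50 + 50 = 146): d = {'x': 46, 'y': 50, 'z': 50, 'total': 146}

{'x': 46, 'y': 50, 'z': 50, 'total': 146}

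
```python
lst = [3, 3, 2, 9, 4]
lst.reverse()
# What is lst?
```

[4, 9, 2, 3, 3]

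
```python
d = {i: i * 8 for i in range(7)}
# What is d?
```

{0: 0, 1: 8, 2: 16, 3: 24, 4: 32, 5: 40, 6: 48}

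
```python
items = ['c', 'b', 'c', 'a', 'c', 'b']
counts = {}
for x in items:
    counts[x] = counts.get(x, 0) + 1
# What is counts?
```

Initial: counts = {}, items = ['c', 'b', 'c', 'a', 'c', 'b']
See 'c': counts = {'c': 1}
See 'b': counts = {'c': 1, 'b': 1}
See 'c': counts = {'c': 2, 'b': 1}
See 'a': counts = {'c': 2, 'b': 1, 'a': 1}
See 'c': counts = {'c': 3, 'b': 1, 'a': 1}
See 'b': counts = {'c': 3, 'b': 2, 'a': 1}

{'c': 3, 'b': 2, 'a': 1}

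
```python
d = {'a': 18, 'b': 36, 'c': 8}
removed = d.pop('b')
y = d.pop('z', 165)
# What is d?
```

After line 1: d = {'a': 18, 'b': 36, 'c': 8}
After line 2 (pop 'b' returns 36): d = {'a': 18, 'c': 8}, removed = 36
After line 3 (pop 'z' missing, returns default 165): d = {'a': 18, 'c': 8}, y = 165

{'a': 18, 'c': 8}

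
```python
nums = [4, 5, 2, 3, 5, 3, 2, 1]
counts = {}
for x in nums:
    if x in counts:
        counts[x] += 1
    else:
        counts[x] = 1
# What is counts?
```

Initial: counts = {}, nums = [4, 5, 2, 3, 5, 3, 2, 1]
See 4: counts = {4: 1}
See 5: counts = {4: 1, 5: 1}
See 2: counts = {4: 1, 5: 1, 2: 1}
See 3: counts = {4: 1, 5: 1, 2: 1, 3: 1}
See 5: counts = {4: 1, 5: 2, 2: 1, 3: 1}
See 3: counts = {4: 1, 5: 2, 2: 1, 3: 2}
See 2: counts = {4: 1, 5: 2, 2: 2, 3: 2}
See 1: counts = {4: 1, 5: 2, 2: 2, 3: 2, 1: 1}

{4: 1, 5: 2, 2: 2, 3: 2, 1: 1}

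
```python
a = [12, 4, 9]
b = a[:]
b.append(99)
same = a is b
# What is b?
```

After line 1: a = [12, 4, 9]
After line 2 (b = a[:] is a shallow copy, new object): a = [12, 4, 9], b = [12, 4, 9]
After line 3 (append only mutates b): a = [12, 4, 9], b = [12, 4, 9, 99]
After line 4 (same = a is b; different objects -> False): same = False

[12, 4, 9, 99]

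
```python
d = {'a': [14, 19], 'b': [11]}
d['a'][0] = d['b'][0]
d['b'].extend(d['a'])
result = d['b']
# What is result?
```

After line 1: d = {'a': [14, 19], 'b': [11]}
After line 2 (a[0] = b[0] = 11): d = {'a': [11, 19], 'b': [11]}
After line 3 (b.extend(a) appends [11, 19]): d = {'a': [11, 19], 'b': [11, 11, 19]}
After line 4: result = d['b'] = [11, 11, 19]

[11, 11, 19]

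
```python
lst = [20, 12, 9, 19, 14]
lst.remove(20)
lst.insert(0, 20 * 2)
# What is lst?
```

After line 1: lst = [20, 12, 9, 19, 14]
After line 2 (remove first 20): lst = [12, 9, 19, 14]
After line 3 (insert 40 at index 0): lst = [40, 12, 9, 19, 14]

[40, 12, 9, 19, 14]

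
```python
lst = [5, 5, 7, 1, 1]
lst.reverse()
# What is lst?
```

[1, 1, 7, 5, 5]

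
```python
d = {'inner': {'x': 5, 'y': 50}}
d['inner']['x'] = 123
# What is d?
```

After line 1: d = {'inner': {'x': 5, 'y': 50}}
After line 2 (inner x overwritten): d = {'inner': {'x': 123, 'y': 50}}

{'inner': {'x': 123, 'y': 50}}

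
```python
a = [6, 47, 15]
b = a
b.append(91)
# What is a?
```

After line 1: a = [6, 47, 15]
After line 2 (b = a is an alias, same object): a = [6, 47, 15], b = [6, 47, 15]
After line 3 (b.append mutates the shared list): a = [6, 47, 15, 91], b = [6, 47, 15, 91]

[6, 47, 15, 91]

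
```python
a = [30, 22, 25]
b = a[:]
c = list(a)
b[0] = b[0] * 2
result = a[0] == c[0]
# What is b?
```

After line 1: a = [30, 22, 25]
After line 2 (b = a[:], copy): a = [30, 22, 25], b = [30, 22, 25]
After line 3 (c = list(a) is a copy, new object): c = [30, 22, 25]
After line 4 (b[0] = 30 * 2 = 60; only b mutates (copy)): a = [30, 22, 25], b = [60, 22, 25], c = [30, 22, 25]
After line 5 (a[0] = 30, c[0] = 30; result = True)

[60, 22, 25]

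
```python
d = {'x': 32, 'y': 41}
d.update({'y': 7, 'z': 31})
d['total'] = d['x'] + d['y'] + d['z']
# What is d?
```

After line 1: d = {'x': 32, 'y': 41}
After line 2 (y overwritten, z added): d = {'x': 32, 'y': 7, 'z': 31}
After line 3 (total = 32 + 7 + 31 = 70): d = {'x': 32, 'y': 7, 'z': 31, 'total': 70}

{'x': 32, 'y': 7, 'z': 31, 'total': 70}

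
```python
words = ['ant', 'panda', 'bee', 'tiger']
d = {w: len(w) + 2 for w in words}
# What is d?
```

{'ant': 5, 'panda': 7, 'bee': 5, 'tiger': 7}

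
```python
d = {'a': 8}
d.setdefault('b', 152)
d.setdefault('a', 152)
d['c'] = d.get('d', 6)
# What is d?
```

After line 1: d = {'a': 8}
After line 2 (setdefault adds 'b'=152): d = {'a': 8, 'b': 152}
After line 3 (setdefault 'a' no-op, already exists): d = {'a': 8, 'b': 152}
After line 4 (get('d', 6) returns default since 'd' not in d): d = {'a': 8, 'b': 152, 'c': 6}

{'a': 8, 'b': 152, 'c': 6}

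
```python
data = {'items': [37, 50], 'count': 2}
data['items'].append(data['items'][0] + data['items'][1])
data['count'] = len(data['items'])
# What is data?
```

After line 1: data = {'items': [37, 50], 'count': 2}
After line 2 (append 37 + 50 = 87): data = {'items': [37, 50, 87], 'count': 2}
After line 3 (count = len(items) = 3): data = {'items': [37, 50, 87], 'count': 3}

{'items': [37, 50, 87], 'count': 3}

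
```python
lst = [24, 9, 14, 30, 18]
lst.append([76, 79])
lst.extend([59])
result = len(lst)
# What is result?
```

After line 1: lst = [24, 9, 14, 30, 18]
After line 2 (append adds [76, 79] as single element): lst = [24, 9, 14, 30, 18, [76, 79]]
After line 3 (extend unpacks [59], adds 59): lst = [24, 9, 14, 30, 18, [76, 79], 59]
After line 4: result = len(lst) = 7

7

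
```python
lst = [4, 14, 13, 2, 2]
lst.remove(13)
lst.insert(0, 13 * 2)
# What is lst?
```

After line 1: lst = [4, 14, 13, 2, 2]
After line 2 (remove first 13): lst = [4, 14, 2, 2]
After line 3 (insert 26 at index 0): lst = [26, 4, 14, 2, 2]

[26, 4, 14, 2, 2]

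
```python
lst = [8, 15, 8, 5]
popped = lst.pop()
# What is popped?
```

5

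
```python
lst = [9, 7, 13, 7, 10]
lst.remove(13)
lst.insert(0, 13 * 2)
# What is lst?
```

After line 1: lst = [9, 7, 13, 7, 10]
After line 2 (remove first 13): lst = [9, 7, 7, 10]
After line 3 (insert 26 at index 0): lst = [26, 9, 7, 7, 10]

[26, 9, 7, 7, 10]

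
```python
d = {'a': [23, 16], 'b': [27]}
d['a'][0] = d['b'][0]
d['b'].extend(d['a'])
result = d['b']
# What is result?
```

After line 1: d = {'a': [23, 16], 'b': [27]}
After line 2 (a[0] = b[0] = 27): d = {'a': [27, 16], 'b': [27]}
After line 3 (b.extend(a) appends [27, 16]): d = {'a': [27, 16], 'b': [27, 27, 16]}
After line 4: result = d['b'] = [27, 27, 16]

[27, 27, 16]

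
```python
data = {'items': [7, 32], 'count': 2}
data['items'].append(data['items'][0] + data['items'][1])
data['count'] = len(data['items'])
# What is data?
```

After line 1: data = {'items': [7, 32], 'count': 2}
After line 2 (append 7 + 32 = 39): data = {'items': [7, 32, 39], 'count': 2}
After line 3 (count = len(items) = 3): data = {'items': [7, 32, 39], 'count': 3}

{'items': [7, 32, 39], 'count': 3}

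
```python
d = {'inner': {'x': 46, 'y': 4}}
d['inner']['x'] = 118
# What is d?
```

After line 1: d = {'inner': {'x': 46, 'y': 4}}
After line 2 (inner x overwritten): d = {'inner': {'x': 118, 'y': 4}}

{'inner': {'x': 118, 'y': 4}}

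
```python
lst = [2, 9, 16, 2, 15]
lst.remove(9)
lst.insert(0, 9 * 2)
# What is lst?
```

After line 1: lst = [2, 9, 16, 2, 15]
After line 2 (remove first 9): lst = [2, 16, 2, 15]
After line 3 (insert 18 at index 0): lst = [18, 2, 16, 2, 15]

[18, 2, 16, 2, 15]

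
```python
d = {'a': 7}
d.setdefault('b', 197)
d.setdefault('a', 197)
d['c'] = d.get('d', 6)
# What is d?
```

After line 1: d = {'a': 7}
After line 2 (setdefault adds 'b'=197): d = {'a': 7, 'b': 197}
After line 3 (setdefault 'a' no-op, already exists): d = {'a': 7, 'b': 197}
After line 4 (get('d', 6) returns default since 'd' not in d): d = {'a': 7, 'b': 197, 'c': 6}

{'a': 7, 'b': 197, 'c': 6}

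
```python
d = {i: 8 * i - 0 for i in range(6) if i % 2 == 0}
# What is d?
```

{0: 0, 2: 16, 4: 32}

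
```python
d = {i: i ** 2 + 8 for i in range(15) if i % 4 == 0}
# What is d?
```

{0: 8, 4: 24, 8: 72, 12: 152}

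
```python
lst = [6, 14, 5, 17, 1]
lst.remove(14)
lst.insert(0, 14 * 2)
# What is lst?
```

After line 1: lst = [6, 14, 5, 17, 1]
After line 2 (remove first 14): lst = [6, 5, 17, 1]
After line 3 (insert 28 at index 0): lst = [28, 6, 5, 17, 1]

[28, 6, 5, 17, 1]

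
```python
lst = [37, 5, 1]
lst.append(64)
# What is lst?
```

[37, 5, 1, 64]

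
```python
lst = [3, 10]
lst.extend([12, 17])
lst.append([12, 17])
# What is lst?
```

After line 1: lst = [3, 10]
After line 2 (extend unpacks [12, 17]): lst = [3, 10, 12, 17]
After line 3 (append adds [12, 17] as single element): lst = [3, 10, 12, 17, [12, 17]]

[3, 10, 12, 17, [12, 17]]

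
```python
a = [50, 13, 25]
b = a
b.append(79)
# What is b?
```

After line 1: a = [50, 13, 25]
After line 2 (b = a is an alias, same object): a = [50, 13, 25], b = [50, 13, 25]
After line 3 (b.append mutates the shared list): a = [50, 13, 25, 79], b = [50, 13, 25, 79]

[50, 13, 25, 79]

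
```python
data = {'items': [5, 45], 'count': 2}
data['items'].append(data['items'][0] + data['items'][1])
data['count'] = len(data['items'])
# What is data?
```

After line 1: data = {'items': [5, 45], 'count': 2}
After line 2 (append 5 + 45 = 50): data = {'items': [5, 45, 50], 'count': 2}
After line 3 (count = len(items) = 3): data = {'items': [5, 45, 50], 'count': 3}

{'items': [5, 45, 50], 'count': 3}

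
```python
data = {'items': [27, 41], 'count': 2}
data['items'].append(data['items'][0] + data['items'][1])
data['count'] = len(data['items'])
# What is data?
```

After line 1: data = {'items': [27, 41], 'count': 2}
After line 2 (append 27 + 41 = 68): data = {'items': [27, 41, 68], 'count': 2}
After line 3 (count = len(items) = 3): data = {'items': [27, 41, 68], 'count': 3}

{'items': [27, 41, 68], 'count': 3}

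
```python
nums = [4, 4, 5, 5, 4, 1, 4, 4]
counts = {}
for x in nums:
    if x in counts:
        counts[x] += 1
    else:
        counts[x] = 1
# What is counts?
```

Initial: counts = {}, nums = [4, 4, 5, 5, 4, 1, 4, 4]
See 4: counts = {4: 1}
See 4: counts = {4: 2}
See 5: counts = {4: 2, 5: 1}
See 5: counts = {4: 2, 5: 2}
See 4: counts = {4: 3, 5: 2}
See 1: counts = {4: 3, 5: 2, 1: 1}
See 4: counts = {4: 4, 5: 2, 1: 1}
See 4: counts = {4: 5, 5: 2, 1: 1}

{4: 5, 5: 2, 1: 1}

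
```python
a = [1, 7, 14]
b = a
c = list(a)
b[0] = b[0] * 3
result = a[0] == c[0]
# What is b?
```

After line 1: a = [1, 7, 14]
After line 2 (b = a, alias): a = [1, 7, 14], b = [1, 7, 14]
After line 3 (c = list(a) is a copy, new object): c = [1, 7, 14]
After line 4 (b[0] = 1 * 3 = 3; mutates shared a/b): a = b = [3, 7, 14], c = [1, 7, 14]
After line 5 (a[0] = 3, c[0] = 1; result = False)

[3, 7, 14]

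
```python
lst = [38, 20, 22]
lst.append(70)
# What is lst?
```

[38, 20, 22, 70]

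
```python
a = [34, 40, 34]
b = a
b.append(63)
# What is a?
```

After line 1: a = [34, 40, 34]
After line 2 (b = a is an alias, same object): a = [34, 40, 34], b = [34, 40, 34]
After line 3 (b.append mutates the shared list): a = [34, 40, 34, 63], b = [34, 40, 34, 63]

[34, 40, 34, 63]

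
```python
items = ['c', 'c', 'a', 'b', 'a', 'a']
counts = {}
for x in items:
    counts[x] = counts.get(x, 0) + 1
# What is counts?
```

Initial: counts = {}, items = ['c', 'c', 'a', 'b', 'a', 'a']
See 'c': counts = {'c': 1}
See 'c': counts = {'c': 2}
See 'a': counts = {'c': 2, 'a': 1}
See 'b': counts = {'c': 2, 'a': 1, 'b': 1}
See 'a': counts = {'c': 2, 'a': 2, 'b': 1}
See 'a': counts = {'c': 2, 'a': 3, 'b': 1}

{'c': 2, 'a': 3, 'b': 1}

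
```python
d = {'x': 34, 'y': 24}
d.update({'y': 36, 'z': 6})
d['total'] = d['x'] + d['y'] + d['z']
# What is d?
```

After line 1: d = {'x': 34, 'y': 24}
After line 2 (y overwritten, z added): d = {'x': 34, 'y': 36, 'z': 6}
After line 3 (total = 34 + 36 + 6 = 76): d = {'x': 34, 'y': 36, 'z': 6, 'total': 76}

{'x': 34, 'y': 36, 'z': 6, 'total': 76}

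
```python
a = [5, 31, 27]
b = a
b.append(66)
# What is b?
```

After line 1: a = [5, 31, 27]
After line 2 (b = a is an alias, same object): a = [5, 31, 27], b = [5, 31, 27]
After line 3 (b.append mutates the shared list): a = [5, 31, 27, 66], b = [5, 31, 27, 66]

[5, 31, 27, 66]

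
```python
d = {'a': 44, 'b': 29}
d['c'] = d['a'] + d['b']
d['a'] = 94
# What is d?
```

After line 1: d = {'a': 44, 'b': 29}
After line 2 (d['c'] = 44 + 29): d = {'a': 44, 'b': 29, 'c': 73}
After line 3: d = {'a': 94, 'b': 29, 'c': 73}

{'a': 94, 'b': 29, 'c': 73}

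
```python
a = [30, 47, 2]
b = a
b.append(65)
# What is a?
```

After line 1: a = [30, 47, 2]
After line 2 (b = a is an alias, same object): a = [30, 47, 2], b = [30, 47, 2]
After line 3 (b.append mutates the shared list): a = [30, 47, 2, 65], b = [30, 47, 2, 65]

[30, 47, 2, 65]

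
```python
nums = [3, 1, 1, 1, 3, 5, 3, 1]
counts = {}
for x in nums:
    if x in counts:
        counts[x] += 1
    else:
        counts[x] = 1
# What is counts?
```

Initial: counts = {}, nums = [3, 1, 1, 1, 3, 5, 3, 1]
See 3: counts = {3: 1}
See 1: counts = {3: 1, 1: 1}
See 1: counts = {3: 1, 1: 2}
See 1: counts = {3: 1, 1: 3}
See 3: counts = {3: 2, 1: 3}
See 5: counts = {3: 2, 1: 3, 5: 1}
See 3: counts = {3: 3, 1: 3, 5: 1}
See 1: counts = {3: 3, 1: 4, 5: 1}

{3: 3, 1: 4, 5: 1}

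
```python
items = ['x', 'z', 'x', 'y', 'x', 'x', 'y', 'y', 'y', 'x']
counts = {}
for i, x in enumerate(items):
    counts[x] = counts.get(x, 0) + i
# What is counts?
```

Initial: counts = {}, items = ['x', 'z', 'x', 'y', 'x', 'x', 'y', 'y', 'y', 'x']
i=0, x='x': counts = {'x': 0}
i=1, x='z': counts = {'x': 0, 'z': 1}
i=2, x='x': counts = {'x': 2, 'z': 1}
i=3, x='y': counts = {'x': 2, 'z': 1, 'y': 3}
i=4, x='x': counts = {'x': 6, 'z': 1, 'y': 3}
i=5, x='x': counts = {'x': 11, 'z': 1, 'y': 3}
i=6, x='y': counts = {'x': 11, 'z': 1, 'y': 9}
i=7, x='y': counts = {'x': 11, 'z': 1, 'y': 16}
i=8, x='y': counts = {'x': 11, 'z': 1, 'y': 24}
i=9, x='x': counts = {'x': 20, 'z': 1, 'y': 24}

{'x': 20, 'z': 1, 'y': 24}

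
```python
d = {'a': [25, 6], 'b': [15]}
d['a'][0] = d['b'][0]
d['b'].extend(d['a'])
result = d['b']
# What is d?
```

After line 1: d = {'a': [25, 6], 'b': [15]}
After line 2 (a[0] = b[0] = 15): d = {'a': [15, 6], 'b': [15]}
After line 3 (b.extend(a) appends [15, 6]): d = {'a': [15, 6], 'b': [15, 15, 6]}
After line 4: result = d['b'] = [15, 15, 6]

{'a': [15, 6], 'b': [15, 15, 6]}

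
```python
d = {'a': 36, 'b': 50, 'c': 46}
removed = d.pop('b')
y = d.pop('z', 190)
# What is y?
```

After line 1: d = {'a': 36, 'b': 50, 'c': 46}
After line 2 (pop 'b' returns 50): d = {'a': 36, 'c': 46}, removed = 50
After line 3 (pop 'z' missing, returns default 190): d = {'a': 36, 'c': 46}, y = 190

190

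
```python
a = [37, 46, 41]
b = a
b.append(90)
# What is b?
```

After line 1: a = [37, 46, 41]
After line 2 (b = a is an alias, same object): a = [37, 46, 41], b = [37, 46, 41]
After line 3 (b.append mutates the shared list): a = [37, 46, 41, 90], b = [37, 46, 41, 90]

[37, 46, 41, 90]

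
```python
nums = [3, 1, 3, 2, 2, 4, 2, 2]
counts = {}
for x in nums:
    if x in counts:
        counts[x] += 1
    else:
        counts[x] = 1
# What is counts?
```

Initial: counts = {}, nums = [3, 1, 3, 2, 2, 4, 2, 2]
See 3: counts = {3: 1}
See 1: counts = {3: 1, 1: 1}
See 3: counts = {3: 2, 1: 1}
See 2: counts = {3: 2, 1: 1, 2: 1}
See 2: counts = {3: 2, 1: 1, 2: 2}
See 4: counts = {3: 2, 1: 1, 2: 2, 4: 1}
See 2: counts = {3: 2, 1: 1, 2: 3, 4: 1}
See 2: counts = {3: 2, 1: 1, 2: 4, 4: 1}

{3: 2, 1: 1, 2: 4, 4: 1}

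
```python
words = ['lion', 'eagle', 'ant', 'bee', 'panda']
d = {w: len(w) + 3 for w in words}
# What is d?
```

{'lion': 7, 'eagle': 8, 'ant': 6, 'bee': 6, 'panda': 8}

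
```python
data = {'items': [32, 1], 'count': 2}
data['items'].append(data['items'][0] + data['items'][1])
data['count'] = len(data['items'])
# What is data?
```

After line 1: data = {'items': [32, 1], 'count': 2}
After line 2 (append 32 + 1 = 33): data = {'items': [32, 1, 33], 'count': 2}
After line 3 (count = len(items) = 3): data = {'items': [32, 1, 33], 'count': 3}

{'items': [32, 1, 33], 'count': 3}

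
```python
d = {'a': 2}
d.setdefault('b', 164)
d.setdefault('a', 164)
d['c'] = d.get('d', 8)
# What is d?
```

After line 1: d = {'a': 2}
After line 2 (setdefault adds 'b'=164): d = {'a': 2, 'b': 164}
After line 3 (setdefault 'a' no-op, already exists): d = {'a': 2, 'b': 164}
After line 4 (get('d', 8) returns default since 'd' not in d): d = {'a': 2, 'b': 164, 'c': 8}

{'a': 2, 'b': 164, 'c': 8}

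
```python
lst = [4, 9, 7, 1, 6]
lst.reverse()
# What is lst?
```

[6, 1, 7, 9, 4]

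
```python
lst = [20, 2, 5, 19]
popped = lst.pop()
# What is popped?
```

19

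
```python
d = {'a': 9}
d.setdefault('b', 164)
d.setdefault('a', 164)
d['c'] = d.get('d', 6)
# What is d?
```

After line 1: d = {'a': 9}
After line 2 (setdefault adds 'b'=164): d = {'a': 9, 'b': 164}
After line 3 (setdefault 'a' no-op, already exists): d = {'a': 9, 'b': 164}
After line 4 (get('d', 6) returns default since 'd' not in d): d = {'a': 9, 'b': 164, 'c': 6}

{'a': 9, 'b': 164, 'c': 6}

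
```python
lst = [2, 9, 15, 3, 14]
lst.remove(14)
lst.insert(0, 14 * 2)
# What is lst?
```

After line 1: lst = [2, 9, 15, 3, 14]
After line 2 (remove first 14): lst = [2, 9, 15, 3]
After line 3 (insert 28 at index 0): lst = [28, 2, 9, 15, 3]

[28, 2, 9, 15, 3]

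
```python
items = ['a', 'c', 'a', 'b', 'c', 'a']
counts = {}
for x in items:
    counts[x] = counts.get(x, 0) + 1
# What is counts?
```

Initial: counts = {}, items = ['a', 'c', 'a', 'b', 'c', 'a']
See 'a': counts = {'a': 1}
See 'c': counts = {'a': 1, 'c': 1}
See 'a': counts = {'a': 2, 'c': 1}
See 'b': counts = {'a': 2, 'c': 1, 'b': 1}
See 'c': counts = {'a': 2, 'c': 2, 'b': 1}
See 'a': counts = {'a': 3, 'c': 2, 'b': 1}

{'a': 3, 'c': 2, 'b': 1}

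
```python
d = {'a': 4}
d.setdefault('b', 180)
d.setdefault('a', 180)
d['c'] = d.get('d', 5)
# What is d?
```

After line 1: d = {'a': 4}
After line 2 (setdefault adds 'b'=180): d = {'a': 4, 'b': 180}
After line 3 (setdefault 'a' no-op, already exists): d = {'a': 4, 'b': 180}
After line 4 (get('d', 5) returns default since 'd' not in d): d = {'a': 4, 'b': 180, 'c': 5}

{'a': 4, 'b': 180, 'c': 5}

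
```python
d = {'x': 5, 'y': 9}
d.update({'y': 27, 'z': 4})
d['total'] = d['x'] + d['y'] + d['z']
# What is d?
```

After line 1: d = {'x': 5, 'y': 9}
After line 2 (y overwritten, z added): d = {'x': 5, 'y': 27, 'z': 4}
After line 3 (total = 5 + 27 + 4 = 36): d = {'x': 5, 'y': 27, 'z': 4, 'total': 36}

{'x': 5, 'y': 27, 'z': 4, 'total': 36}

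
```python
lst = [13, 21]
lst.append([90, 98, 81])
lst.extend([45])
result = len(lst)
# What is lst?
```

After line 1: lst = [13, 21]
After line 2 (append adds [90, 98, 81] as single element): lst = [13, 21, [90, 98, 81]]
After line 3 (extend unpacks [45], adds 45): lst = [13, 21, [90, 98, 81], 45]
After line 4: result = len(lst) = 4

[13, 21, [90, 98, 81], 45]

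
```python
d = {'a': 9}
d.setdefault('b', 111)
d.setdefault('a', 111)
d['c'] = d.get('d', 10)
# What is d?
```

After line 1: d = {'a': 9}
After line 2 (setdefault adds 'b'=111): d = {'a': 9, 'b': 111}
After line 3 (setdefault 'a' no-op, already exists): d = {'a': 9, 'b': 111}
After line 4 (get('d', 10) returns default since 'd' not in d): d = {'a': 9, 'b': 111, 'c': 10}

{'a': 9, 'b': 111, 'c': 10}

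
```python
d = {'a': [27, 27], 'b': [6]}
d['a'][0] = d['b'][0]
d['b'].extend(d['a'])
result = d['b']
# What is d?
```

After line 1: d = {'a': [27, 27], 'b': [6]}
After line 2 (a[0] = b[0] = 6): d = {'a': [6, 27], 'b': [6]}
After line 3 (b.extend(a) appends [6, 27]): d = {'a': [6, 27], 'b': [6, 6, 27]}
After line 4: result = d['b'] = [6, 6, 27]

{'a': [6, 27], 'b': [6, 6, 27]}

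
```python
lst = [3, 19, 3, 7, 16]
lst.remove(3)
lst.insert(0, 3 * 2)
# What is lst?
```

After line 1: lst = [3, 19, 3, 7, 16]
After line 2 (remove first 3): lst = [19, 3, 7, 16]
After line 3 (insert 6 at index 0): lst = [6, 19, 3, 7, 16]

[6, 19, 3, 7, 16]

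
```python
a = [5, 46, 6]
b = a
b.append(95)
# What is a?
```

After line 1: a = [5, 46, 6]
After line 2 (b = a is an alias, same object): a = [5, 46, 6], b = [5, 46, 6]
After line 3 (b.append mutates the shared list): a = [5, 46, 6, 95], b = [5, 46, 6, 95]

[5, 46, 6, 95]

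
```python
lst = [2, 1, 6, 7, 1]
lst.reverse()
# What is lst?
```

[1, 7, 6, 1, 2]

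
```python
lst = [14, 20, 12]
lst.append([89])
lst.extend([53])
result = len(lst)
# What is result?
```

After line 1: lst = [14, 20, 12]
After line 2 (append adds [89] as single element): lst = [14, 20, 12, [89]]
After line 3 (extend unpacks [53], adds 53): lst = [14, 20, 12, [89], 53]
After line 4: result = len(lst) = 5

5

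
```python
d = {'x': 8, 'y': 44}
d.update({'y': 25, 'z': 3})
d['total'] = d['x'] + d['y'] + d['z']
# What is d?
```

After line 1: d = {'x': 8, 'y': 44}
After line 2 (y overwritten, z added): d = {'x': 8, 'y': 25, 'z': 3}
After line 3 (total = 8 + 25 + 3 = 36): d = {'x': 8, 'y': 25, 'z': 3, 'total': 36}

{'x': 8, 'y': 25, 'z': 3, 'total': 36}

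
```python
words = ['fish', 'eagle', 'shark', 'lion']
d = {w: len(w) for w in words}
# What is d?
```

{'fish': 4, 'eagle': 5, 'shark': 5, 'lion': 4}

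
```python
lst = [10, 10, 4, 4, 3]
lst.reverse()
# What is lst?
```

[3, 4, 4, 10, 10]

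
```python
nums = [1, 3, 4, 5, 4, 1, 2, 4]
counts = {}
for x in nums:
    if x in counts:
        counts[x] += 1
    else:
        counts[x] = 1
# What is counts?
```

Initial: counts = {}, nums = [1, 3, 4, 5, 4, 1, 2, 4]
See 1: counts = {1: 1}
See 3: counts = {1: 1, 3: 1}
See 4: counts = {1: 1, 3: 1, 4: 1}
See 5: counts = {1: 1, 3: 1, 4: 1, 5: 1}
See 4: counts = {1: 1, 3: 1, 4: 2, 5: 1}
See 1: counts = {1: 2, 3: 1, 4: 2, 5: 1}
See 2: counts = {1: 2, 3: 1, 4: 2, 5: 1, 2: 1}
See 4: counts = {1: 2, 3: 1, 4: 3, 5: 1, 2: 1}

{1: 2, 3: 1, 4: 3, 5: 1, 2: 1}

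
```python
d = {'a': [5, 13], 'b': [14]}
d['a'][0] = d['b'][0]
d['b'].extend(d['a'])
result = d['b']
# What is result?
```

After line 1: d = {'a': [5, 13], 'b': [14]}
After line 2 (a[0] = b[0] = 14): d = {'a': [14, 13], 'b': [14]}
After line 3 (b.extend(a) appends [14, 13]): d = {'a': [14, 13], 'b': [14, 14, 13]}
After line 4: result = d['b'] = [14, 14, 13]

[14, 14, 13]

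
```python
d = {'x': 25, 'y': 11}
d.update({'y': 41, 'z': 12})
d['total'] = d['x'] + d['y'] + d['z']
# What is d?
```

After line 1: d = {'x': 25, 'y': 11}
After line 2 (y overwritten, z added): d = {'x': 25, 'y': 41, 'z': 12}
After line 3 (total = 25 + 41 + 12 = 78): d = {'x': 25, 'y': 41, 'z': 12, 'total': 78}

{'x': 25, 'y': 41, 'z': 12, 'total': 78}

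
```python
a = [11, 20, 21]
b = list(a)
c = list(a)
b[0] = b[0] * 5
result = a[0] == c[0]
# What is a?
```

After line 1: a = [11, 20, 21]
After line 2 (b = list(a), copy): a = [11, 20, 21], b = [11, 20, 21]
After line 3 (c = list(a) is a copy, new object): c = [11, 20, 21]
After line 4 (b[0] = 11 * 5 = 55; only b mutates (copy)): a = [11, 20, 21], b = [55, 20, 21], c = [11, 20, 21]
After line 5 (a[0] = 11, c[0] = 11; result = True)

[11, 20, 21]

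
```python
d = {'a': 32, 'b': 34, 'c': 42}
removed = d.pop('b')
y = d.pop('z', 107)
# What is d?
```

After line 1: d = {'a': 32, 'b': 34, 'c': 42}
After line 2 (pop 'b' returns 34): d = {'a': 32, 'c': 42}, removed = 34
After line 3 (pop 'z' missing, returns default 107): d = {'a': 32, 'c': 42}, y = 107

{'a': 32, 'c': 42}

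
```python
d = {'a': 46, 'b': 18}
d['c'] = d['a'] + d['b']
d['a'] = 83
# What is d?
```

After line 1: d = {'a': 46, 'b': 18}
After line 2 (d['c'] = 46 + 18): d = {'a': 46, 'b': 18, 'c': 64}
After line 3: d = {'a': 83, 'b': 18, 'c': 64}

{'a': 83, 'b': 18, 'c': 64}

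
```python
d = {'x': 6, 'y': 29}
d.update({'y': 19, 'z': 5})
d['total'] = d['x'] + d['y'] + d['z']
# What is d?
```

After line 1: d = {'x': 6, 'y': 29}
After line 2 (y overwritten, z added): d = {'x': 6, 'y': 19, 'z': 5}
After line 3 (total = 6 + 19 + 5 = 30): d = {'x': 6, 'y': 19, 'z': 5, 'total': 30}

{'x': 6, 'y': 19, 'z': 5, 'total': 30}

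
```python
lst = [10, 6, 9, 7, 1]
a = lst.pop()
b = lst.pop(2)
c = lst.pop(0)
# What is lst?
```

After line 1: lst = [10, 6, 9, 7, 1]
After line 2 (pop() -> a = 1): lst = [10, 6, 9, 7]
After line 3 (pop(2) -> b = 9): lst = [10, 6, 7]
After line 4 (pop(0) -> c = 10): lst = [6, 7]

[6, 7]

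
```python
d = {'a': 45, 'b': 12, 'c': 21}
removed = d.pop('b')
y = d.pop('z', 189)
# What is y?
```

After line 1: d = {'a': 45, 'b': 12, 'c': 21}
After line 2 (pop 'b' returns 12): d = {'a': 45, 'c': 21}, removed = 12
After line 3 (pop 'z' missing, returns default 189): d = {'a': 45, 'c': 21}, y = 189

189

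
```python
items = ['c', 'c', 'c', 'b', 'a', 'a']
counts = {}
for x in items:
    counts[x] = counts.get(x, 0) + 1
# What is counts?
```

Initial: counts = {}, items = ['c', 'c', 'c', 'b', 'a', 'a']
See 'c': counts = {'c': 1}
See 'c': counts = {'c': 2}
See 'c': counts = {'c': 3}
See 'b': counts = {'c': 3, 'b': 1}
See 'a': counts = {'c': 3, 'b': 1, 'a': 1}
See 'a': counts = {'c': 3, 'b': 1, 'a': 2}

{'c': 3, 'b': 1, 'a': 2}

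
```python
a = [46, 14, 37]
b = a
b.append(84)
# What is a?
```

After line 1: a = [46, 14, 37]
After line 2 (b = a is an alias, same object): a = [46, 14, 37], b = [46, 14, 37]
After line 3 (b.append mutates the shared list): a = [46, 14, 37, 84], b = [46, 14, 37, 84]

[46, 14, 37, 84]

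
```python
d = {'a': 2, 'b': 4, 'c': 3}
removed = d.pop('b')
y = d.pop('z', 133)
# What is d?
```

After line 1: d = {'a': 2, 'b': 4, 'c': 3}
After line 2 (pop 'b' returns 4): d = {'a': 2, 'c': 3}, removed = 4
After line 3 (pop 'z' missing, returns default 133): d = {'a': 2, 'c': 3}, y = 133

{'a': 2, 'c': 3}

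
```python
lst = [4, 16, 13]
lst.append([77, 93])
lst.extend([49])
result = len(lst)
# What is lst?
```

After line 1: lst = [4, 16, 13]
After line 2 (append adds [77, 93] as single element): lst = [4, 16, 13, [77, 93]]
After line 3 (extend unpacks [49], adds 49): lst = [4, 16, 13, [77, 93], 49]
After line 4: result = len(lst) = 5

[4, 16, 13, [77, 93], 49]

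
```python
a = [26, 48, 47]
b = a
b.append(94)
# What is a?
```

After line 1: a = [26, 48, 47]
After line 2 (b = a is an alias, same object): a = [26, 48, 47], b = [26, 48, 47]
After line 3 (b.append mutates the shared list): a = [26, 48, 47, 94], b = [26, 48, 47, 94]

[26, 48, 47, 94]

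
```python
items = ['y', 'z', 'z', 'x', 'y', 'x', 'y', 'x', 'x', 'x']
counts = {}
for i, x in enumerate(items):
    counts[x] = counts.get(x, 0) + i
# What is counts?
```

Initial: counts = {}, items = ['y', 'z', 'z', 'x', 'y', 'x', 'y', 'x', 'x', 'x']
i=0, x='y': counts = {'y': 0}
i=1, x='z': counts = {'y': 0, 'z': 1}
i=2, x='z': counts = {'y': 0, 'z': 3}
i=3, x='x': counts = {'y': 0, 'z': 3, 'x': 3}
i=4, x='y': counts = {'y': 4, 'z': 3, 'x': 3}
i=5, x='x': counts = {'y': 4, 'z': 3, 'x': 8}
i=6, x='y': counts = {'y': 10, 'z': 3, 'x': 8}
i=7, x='x': counts = {'y': 10, 'z': 3, 'x': 15}
i=8, x='x': counts = {'y': 10, 'z': 3, 'x': 23}
i=9, x='x': counts = {'y': 10, 'z': 3, 'x': 32}

{'y': 10, 'z': 3, 'x': 32}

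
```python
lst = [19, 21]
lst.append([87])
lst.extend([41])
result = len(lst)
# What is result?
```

After line 1: lst = [19, 21]
After line 2 (append adds [87] as single element): lst = [19, 21, [87]]
After line 3 (extend unpacks [41], adds 41): lst = [19, 21, [87], 41]
After line 4: result = len(lst) = 4

4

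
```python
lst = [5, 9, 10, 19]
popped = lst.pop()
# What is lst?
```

[5, 9, 10]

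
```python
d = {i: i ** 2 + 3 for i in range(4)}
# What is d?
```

{0: 3, 1: 4, 2: 7, 3: 12}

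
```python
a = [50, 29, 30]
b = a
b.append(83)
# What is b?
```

After line 1: a = [50, 29, 30]
After line 2 (b = a is an alias, same object): a = [50, 29, 30], b = [50, 29, 30]
After line 3 (b.append mutates the shared list): a = [50, 29, 30, 83], b = [50, 29, 30, 83]

[50, 29, 30, 83]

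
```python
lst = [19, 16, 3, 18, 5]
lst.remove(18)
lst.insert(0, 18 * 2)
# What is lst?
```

After line 1: lst = [19, 16, 3, 18, 5]
After line 2 (remove first 18): lst = [19, 16, 3, 5]
After line 3 (insert 36 at index 0): lst = [36, 19, 16, 3, 5]

[36, 19, 16, 3, 5]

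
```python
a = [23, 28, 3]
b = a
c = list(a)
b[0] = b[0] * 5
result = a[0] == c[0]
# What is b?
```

After line 1: a = [23, 28, 3]
After line 2 (b = a, alias): a = [23, 28, 3], b = [23, 28, 3]
After line 3 (c = list(a) is a copy, new object): c = [23, 28, 3]
After line 4 (b[0] = 23 * 5 = 115; mutates shared a/b): a = b = [115, 28, 3], c = [23, 28, 3]
After line 5 (a[0] = 115, c[0] = 23; result = False)

[115, 28, 3]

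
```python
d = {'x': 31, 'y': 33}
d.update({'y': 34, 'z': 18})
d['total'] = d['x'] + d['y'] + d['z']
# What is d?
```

After line 1: d = {'x': 31, 'y': 33}
After line 2 (y overwritten, z added): d = {'x': 31, 'y': 34, 'z': 18}
After line 3 (total = 31 + 34 + 18 = 83): d = {'x': 31, 'y': 34, 'z': 18, 'total': 83}

{'x': 31, 'y': 34, 'z': 18, 'total': 83}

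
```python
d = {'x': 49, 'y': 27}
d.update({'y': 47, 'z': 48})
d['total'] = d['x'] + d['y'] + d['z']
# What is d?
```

After line 1: d = {'x': 49, 'y': 27}
After line 2 (y overwritten, z added): d = {'x': 49, 'y': 47, 'z': 48}
After line 3 (total = 49 + 47 + 48 = 144): d = {'x': 49, 'y': 47, 'z': 48, 'total': 144}

{'x': 49, 'y': 47, 'z': 48, 'total': 144}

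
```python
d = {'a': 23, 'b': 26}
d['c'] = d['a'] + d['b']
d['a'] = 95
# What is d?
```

After line 1: d = {'a': 23, 'b': 26}
After line 2 (d['c'] = 23 + 26): d = {'a': 23, 'b': 26, 'c': 49}
After line 3: d = {'a': 95, 'b': 26, 'c': 49}

{'a': 95, 'b': 26, 'c': 49}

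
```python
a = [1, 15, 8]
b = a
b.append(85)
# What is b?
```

After line 1: a = [1, 15, 8]
After line 2 (b = a is an alias, same object): a = [1, 15, 8], b = [1, 15, 8]
After line 3 (b.append mutates the shared list): a = [1, 15, 8, 85], b = [1, 15, 8, 85]

[1, 15, 8, 85]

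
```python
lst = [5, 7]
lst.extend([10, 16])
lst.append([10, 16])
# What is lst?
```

After line 1: lst = [5, 7]
After line 2 (extend unpacks [10, 16]): lst = [5, 7, 10, 16]
After line 3 (append adds [10, 16] as single element): lst = [5, 7, 10, 16, [10, 16]]

[5, 7, 10, 16, [10, 16]]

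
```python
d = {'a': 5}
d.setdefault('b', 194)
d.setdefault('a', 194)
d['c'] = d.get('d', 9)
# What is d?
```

After line 1: d = {'a': 5}
After line 2 (setdefault adds 'b'=194): d = {'a': 5, 'b': 194}
After line 3 (setdefault 'a' no-op, already exists): d = {'a': 5, 'b': 194}
After line 4 (get('d', 9) returns default since 'd' not in d): d = {'a': 5, 'b': 194, 'c': 9}

{'a': 5, 'b': 194, 'c': 9}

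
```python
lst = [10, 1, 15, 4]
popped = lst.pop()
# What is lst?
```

[10, 1, 15]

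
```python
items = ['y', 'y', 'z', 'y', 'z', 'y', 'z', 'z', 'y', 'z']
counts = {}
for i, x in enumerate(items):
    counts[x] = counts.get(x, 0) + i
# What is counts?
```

Initial: counts = {}, items = ['y', 'y', 'z', 'y', 'z', 'y', 'z', 'z', 'y', 'z']
i=0, x='y': counts = {'y': 0}
i=1, x='y': counts = {'y': 1}
i=2, x='z': counts = {'y': 1, 'z': 2}
i=3, x='y': counts = {'y': 4, 'z': 2}
i=4, x='z': counts = {'y': 4, 'z': 6}
i=5, x='y': counts = {'y': 9, 'z': 6}
i=6, x='z': counts = {'y': 9, 'z': 12}
i=7, x='z': counts = {'y': 9, 'z': 19}
i=8, x='y': counts = {'y': 17, 'z': 19}
i=9, x='z': counts = {'y': 17, 'z': 28}

{'y': 17, 'z': 28}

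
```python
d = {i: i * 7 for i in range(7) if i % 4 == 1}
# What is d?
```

{1: 7, 5: 35}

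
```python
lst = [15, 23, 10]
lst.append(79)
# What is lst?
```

[15, 23, 10, 79]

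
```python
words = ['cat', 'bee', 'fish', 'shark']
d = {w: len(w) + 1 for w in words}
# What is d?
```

{'cat': 4, 'bee': 4, 'fish': 5, 'shark': 6}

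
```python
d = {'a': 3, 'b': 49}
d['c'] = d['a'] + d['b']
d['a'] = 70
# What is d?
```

After line 1: d = {'a': 3, 'b': 49}
After line 2 (d['c'] = 3 + 49): d = {'a': 3, 'b': 49, 'c': 52}
After line 3: d = {'a': 70, 'b': 49, 'c': 52}

{'a': 70, 'b': 49, 'c': 52}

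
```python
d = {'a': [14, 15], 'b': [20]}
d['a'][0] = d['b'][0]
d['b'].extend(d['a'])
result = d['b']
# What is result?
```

After line 1: d = {'a': [14, 15], 'b': [20]}
After line 2 (a[0] = b[0] = 20): d = {'a': [20, 15], 'b': [20]}
After line 3 (b.extend(a) appends [20, 15]): d = {'a': [20, 15], 'b': [20, 20, 15]}
After line 4: result = d['b'] = [20, 20, 15]

[20, 20, 15]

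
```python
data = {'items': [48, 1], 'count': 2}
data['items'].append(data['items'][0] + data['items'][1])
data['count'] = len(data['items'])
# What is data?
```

After line 1: data = {'items': [48, 1], 'count': 2}
After line 2 (append 48 + 1 = 49): data = {'items': [48, 1, 49], 'count': 2}
After line 3 (count = len(items) = 3): data = {'items': [48, 1, 49], 'count': 3}

{'items': [48, 1, 49], 'count': 3}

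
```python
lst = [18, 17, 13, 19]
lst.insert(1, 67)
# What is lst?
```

[18, 67, 17, 13, 19]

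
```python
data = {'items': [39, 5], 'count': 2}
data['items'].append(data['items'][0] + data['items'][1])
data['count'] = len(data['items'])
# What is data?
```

After line 1: data = {'items': [39, 5], 'count': 2}
After line 2 (append 39 + 5 = 44): data = {'items': [39, 5, 44], 'count': 2}
After line 3 (count = len(items) = 3): data = {'items': [39, 5, 44], 'count': 3}

{'items': [39, 5, 44], 'count': 3}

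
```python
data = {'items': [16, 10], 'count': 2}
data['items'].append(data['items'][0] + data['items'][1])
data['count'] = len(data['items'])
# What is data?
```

After line 1: data = {'items': [16, 10], 'count': 2}
After line 2 (append 16 + 10 = 26): data = {'items': [16, 10, 26], 'count': 2}
After line 3 (count = len(items) = 3): data = {'items': [16, 10, 26], 'count': 3}

{'items': [16, 10, 26], 'count': 3}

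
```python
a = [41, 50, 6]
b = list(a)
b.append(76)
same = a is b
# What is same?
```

After line 1: a = [41, 50, 6]
After line 2 (b = list(a) is a shallow copy, new object): a = [41, 50, 6], b = [41, 50, 6]
After line 3 (append only mutates b): a = [41, 50, 6], b = [41, 50, 6, 76]
After line 4 (same = a is b; different objects -> False): same = False

False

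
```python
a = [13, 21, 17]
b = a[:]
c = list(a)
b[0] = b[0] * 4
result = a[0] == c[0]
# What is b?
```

After line 1: a = [13, 21, 17]
After line 2 (b = a[:], copy): a = [13, 21, 17], b = [13, 21, 17]
After line 3 (c = list(a) is a copy, new object): c = [13, 21, 17]
After line 4 (b[0] = 13 * 4 = 52; only b mutates (copy)): a = [13, 21, 17], b = [52, 21, 17], c = [13, 21, 17]
After line 5 (a[0] = 13, c[0] = 13; result = True)

[52, 21, 17]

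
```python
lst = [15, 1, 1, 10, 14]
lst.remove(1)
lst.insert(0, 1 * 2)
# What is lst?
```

After line 1: lst = [15, 1, 1, 10, 14]
After line 2 (remove first 1): lst = [15, 1, 10, 14]
After line 3 (insert 2 at index 0): lst = [2, 15, 1, 10, 14]

[2, 15, 1, 10, 14]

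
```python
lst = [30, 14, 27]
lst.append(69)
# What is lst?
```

[30, 14, 27, 69]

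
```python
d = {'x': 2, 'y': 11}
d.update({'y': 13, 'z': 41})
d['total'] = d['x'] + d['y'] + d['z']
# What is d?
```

After line 1: d = {'x': 2, 'y': 11}
After line 2 (y overwritten, z added): d = {'x': 2, 'y': 13, 'z': 41}
After line 3 (total = 2 + 13 + 41 = 56): d = {'x': 2, 'y': 13, 'z': 41, 'total': 56}

{'x': 2, 'y': 13, 'z': 41, 'total': 56}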